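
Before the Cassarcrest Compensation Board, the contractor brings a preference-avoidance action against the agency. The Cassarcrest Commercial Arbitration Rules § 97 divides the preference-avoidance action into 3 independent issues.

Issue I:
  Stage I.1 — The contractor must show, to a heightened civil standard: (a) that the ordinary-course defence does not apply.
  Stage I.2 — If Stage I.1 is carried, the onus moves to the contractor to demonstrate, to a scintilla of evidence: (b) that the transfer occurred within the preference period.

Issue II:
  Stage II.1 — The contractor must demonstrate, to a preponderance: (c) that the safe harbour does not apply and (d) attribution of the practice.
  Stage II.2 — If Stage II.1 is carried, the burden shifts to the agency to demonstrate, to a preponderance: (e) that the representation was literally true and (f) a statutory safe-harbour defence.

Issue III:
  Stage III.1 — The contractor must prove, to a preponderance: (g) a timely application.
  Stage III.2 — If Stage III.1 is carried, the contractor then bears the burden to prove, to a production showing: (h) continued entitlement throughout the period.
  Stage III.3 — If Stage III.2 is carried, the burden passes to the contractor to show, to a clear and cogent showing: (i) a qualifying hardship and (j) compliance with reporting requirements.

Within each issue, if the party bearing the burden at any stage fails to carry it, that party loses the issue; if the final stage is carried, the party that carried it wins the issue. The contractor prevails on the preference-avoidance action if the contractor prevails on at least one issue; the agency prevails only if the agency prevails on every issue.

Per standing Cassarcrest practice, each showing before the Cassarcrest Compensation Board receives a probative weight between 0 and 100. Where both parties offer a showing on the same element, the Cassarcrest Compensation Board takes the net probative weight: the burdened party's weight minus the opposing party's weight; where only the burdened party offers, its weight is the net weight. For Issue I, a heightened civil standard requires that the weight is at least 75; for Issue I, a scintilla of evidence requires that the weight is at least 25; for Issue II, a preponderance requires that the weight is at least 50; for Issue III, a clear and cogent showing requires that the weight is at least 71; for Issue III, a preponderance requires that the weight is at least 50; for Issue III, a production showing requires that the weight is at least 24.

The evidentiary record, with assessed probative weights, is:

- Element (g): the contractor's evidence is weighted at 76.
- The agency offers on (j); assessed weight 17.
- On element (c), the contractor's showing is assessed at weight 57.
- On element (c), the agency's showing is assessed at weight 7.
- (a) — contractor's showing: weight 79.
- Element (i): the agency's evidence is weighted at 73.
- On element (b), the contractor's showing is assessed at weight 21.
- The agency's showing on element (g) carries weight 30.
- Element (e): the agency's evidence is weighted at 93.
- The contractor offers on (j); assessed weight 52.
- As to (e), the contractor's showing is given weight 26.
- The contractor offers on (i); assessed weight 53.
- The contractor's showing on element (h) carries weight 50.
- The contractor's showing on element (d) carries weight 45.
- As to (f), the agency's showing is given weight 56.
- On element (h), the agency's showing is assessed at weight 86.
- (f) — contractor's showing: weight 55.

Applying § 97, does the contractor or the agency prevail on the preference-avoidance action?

agency

— Issue I —
At Stage I.1 the contractor must meet a heightened civil standard (weight is at least 75): on (a) the weight is 79, which does reach 75, so (a) meets the standard.
  All elements met. The contractor retains the burden for Stage I.2.
At Stage I.2 the contractor must meet a scintilla of evidence (weight is at least 25): on (b) the weight is 21, which does not reach 25, so (b) does not meet the standard.
  The contractor does not carry Stage I.2.
So the agency prevails on this issue.
— Issue II —
Stage II.1 — burden on contractor; standard: a preponderance (weight is at least 50).
    (c): 57 − 7 = 50 ≥ 50 [met]
    (d): 45 < 50 [not met]
  Stage II.1 not carried; the contractor fails its burden.
The agency prevails on this issue.
— Issue III —
Stage III.1 (contractor, a preponderance, weight is at least 50): (g) net 76−30=46 < 50 — fails.
  The contractor does not carry Stage III.1.
The agency prevails on this issue.
Per-issue: Issue I → agency; Issue II → agency; Issue III → agency. The contractor must prevail on at least one issue; overall, the agency prevails.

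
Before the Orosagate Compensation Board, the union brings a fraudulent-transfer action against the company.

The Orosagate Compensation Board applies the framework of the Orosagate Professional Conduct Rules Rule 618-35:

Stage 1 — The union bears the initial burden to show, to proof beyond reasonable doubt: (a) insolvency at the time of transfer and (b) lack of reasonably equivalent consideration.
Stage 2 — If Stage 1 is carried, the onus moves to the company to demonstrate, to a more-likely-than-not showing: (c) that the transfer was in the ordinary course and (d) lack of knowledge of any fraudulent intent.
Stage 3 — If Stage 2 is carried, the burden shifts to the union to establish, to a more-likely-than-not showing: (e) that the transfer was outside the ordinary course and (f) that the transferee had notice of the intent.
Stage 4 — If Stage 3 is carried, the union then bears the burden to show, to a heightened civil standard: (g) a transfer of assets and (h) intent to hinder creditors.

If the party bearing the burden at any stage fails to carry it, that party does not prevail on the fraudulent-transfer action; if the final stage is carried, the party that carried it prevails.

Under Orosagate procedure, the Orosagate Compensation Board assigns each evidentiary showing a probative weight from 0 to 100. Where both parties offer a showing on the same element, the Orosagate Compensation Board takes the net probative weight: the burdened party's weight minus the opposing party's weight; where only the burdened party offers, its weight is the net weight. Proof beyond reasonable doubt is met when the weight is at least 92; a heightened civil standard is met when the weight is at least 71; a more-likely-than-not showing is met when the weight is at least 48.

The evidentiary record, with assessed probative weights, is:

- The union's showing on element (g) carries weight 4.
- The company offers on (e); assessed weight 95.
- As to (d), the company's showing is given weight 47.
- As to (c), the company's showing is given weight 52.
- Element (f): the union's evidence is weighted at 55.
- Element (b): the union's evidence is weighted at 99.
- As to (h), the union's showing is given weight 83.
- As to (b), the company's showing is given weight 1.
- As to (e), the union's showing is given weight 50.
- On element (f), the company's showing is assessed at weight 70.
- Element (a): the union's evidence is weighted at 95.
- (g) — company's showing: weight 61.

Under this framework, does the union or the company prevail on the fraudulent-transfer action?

union

Stage 1 — burden on union; standard: proof beyond reasonable doubt (weight is at least 92).
    (a): 95 ≥ 92 [met]
    (b): 99 − 1 = 98 ≥ 92 [met]
  The union carries Stage 1; the company now bears the burden.
Stage 2 — burden on company; standard: a more-likely-than-not showing (weight is at least 48).
    (c): 52 ≥ 48 [met]
    (d): 47 < 48 [not met]
  Stage 2 not carried; the company fails its burden.
The union prevails.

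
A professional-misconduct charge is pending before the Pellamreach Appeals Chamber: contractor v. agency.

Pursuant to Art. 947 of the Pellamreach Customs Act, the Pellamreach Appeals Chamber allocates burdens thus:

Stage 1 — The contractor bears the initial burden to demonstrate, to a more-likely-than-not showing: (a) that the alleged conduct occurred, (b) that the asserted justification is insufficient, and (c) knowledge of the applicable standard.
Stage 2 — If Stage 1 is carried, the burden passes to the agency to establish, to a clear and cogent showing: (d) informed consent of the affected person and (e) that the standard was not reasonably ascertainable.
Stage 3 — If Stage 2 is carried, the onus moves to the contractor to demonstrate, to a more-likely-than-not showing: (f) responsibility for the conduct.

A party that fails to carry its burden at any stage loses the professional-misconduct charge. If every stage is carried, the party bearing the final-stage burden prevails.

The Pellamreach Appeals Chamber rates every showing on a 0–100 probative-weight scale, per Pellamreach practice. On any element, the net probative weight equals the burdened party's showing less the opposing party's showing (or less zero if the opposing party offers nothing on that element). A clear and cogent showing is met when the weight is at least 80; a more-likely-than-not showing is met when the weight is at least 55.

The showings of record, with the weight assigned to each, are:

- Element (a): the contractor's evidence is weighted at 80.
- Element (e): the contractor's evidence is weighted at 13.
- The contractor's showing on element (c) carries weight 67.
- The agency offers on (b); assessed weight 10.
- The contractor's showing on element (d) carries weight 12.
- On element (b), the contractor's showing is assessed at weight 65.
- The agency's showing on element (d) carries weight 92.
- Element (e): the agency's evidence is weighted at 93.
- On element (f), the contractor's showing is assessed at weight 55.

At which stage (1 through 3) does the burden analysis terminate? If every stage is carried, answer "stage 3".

Stage 1 (contractor, a more-likely-than-not showing, weight is at least 55): (a) 80 ≥ 55 — meets; (b) net 65−10=55 ≥ 55 — meets; (c) 67 ≥ 55 — meets.
  Stage 1 carried; the burden shifts to the agency.
Stage 2 (agency, a clear and cogent showing, weight is at least 80): (d) net 92−12=80 ≥ 80 — meets; (e) net 93−13=80 ≥ 80 — meets.
  All elements met. The burden passes to the contractor.
Stage 3 (contractor, a more-likely-than-not showing, weight is at least 55): (f) 55 ≥ 55 — meets.
  All elements met at the final stage.
Every stage carried; the contractor prevails.

stage 3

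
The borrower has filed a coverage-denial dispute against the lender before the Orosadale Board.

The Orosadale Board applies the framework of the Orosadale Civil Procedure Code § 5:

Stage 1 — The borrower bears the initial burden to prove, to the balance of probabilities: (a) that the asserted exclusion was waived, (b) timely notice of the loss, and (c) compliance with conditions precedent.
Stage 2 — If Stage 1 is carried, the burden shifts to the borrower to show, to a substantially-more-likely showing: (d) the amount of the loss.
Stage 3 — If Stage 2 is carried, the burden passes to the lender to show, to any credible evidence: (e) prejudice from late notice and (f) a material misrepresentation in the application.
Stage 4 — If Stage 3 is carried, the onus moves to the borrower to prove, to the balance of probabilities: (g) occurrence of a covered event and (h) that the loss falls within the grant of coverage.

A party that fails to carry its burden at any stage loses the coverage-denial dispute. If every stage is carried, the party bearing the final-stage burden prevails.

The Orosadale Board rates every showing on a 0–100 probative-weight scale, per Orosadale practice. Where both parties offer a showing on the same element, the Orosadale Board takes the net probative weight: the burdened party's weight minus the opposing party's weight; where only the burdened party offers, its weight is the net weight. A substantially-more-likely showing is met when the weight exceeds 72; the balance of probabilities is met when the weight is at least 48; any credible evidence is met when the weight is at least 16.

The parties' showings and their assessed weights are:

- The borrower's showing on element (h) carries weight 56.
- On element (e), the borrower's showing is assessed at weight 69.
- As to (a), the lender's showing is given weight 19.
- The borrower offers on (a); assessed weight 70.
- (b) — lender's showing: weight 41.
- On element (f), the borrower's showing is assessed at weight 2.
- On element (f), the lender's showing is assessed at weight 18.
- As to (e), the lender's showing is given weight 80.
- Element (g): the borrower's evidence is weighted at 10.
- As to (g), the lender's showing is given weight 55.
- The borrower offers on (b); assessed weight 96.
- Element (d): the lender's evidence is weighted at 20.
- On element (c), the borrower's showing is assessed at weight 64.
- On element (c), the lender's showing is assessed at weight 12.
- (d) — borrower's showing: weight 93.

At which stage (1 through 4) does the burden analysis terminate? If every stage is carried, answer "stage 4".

stage 3

Stage 1 (borrower, the balance of probabilities, weight is at least 48): (a) net 70−19=51 ≥ 48 — meets; (b) net 96−41=55 ≥ 48 — meets; (c) net 64−12=52 ≥ 48 — meets.
  Stage 1 carried; the burden remains with the borrower.
Stage 2 (borrower, a substantially-more-likely showing, weight exceeds 72): (d) net 93−20=73 > 72 — meets.
  Stage 2 is satisfied; the onus moves to the lender.
Stage 3 (lender, any credible evidence, weight is at least 16): (e) net 80−69=11 < 16 — fails; (f) net 18−2=16 ≥ 16 — meets.
  Stage 3 not carried; the lender fails its burden.
The borrower prevails.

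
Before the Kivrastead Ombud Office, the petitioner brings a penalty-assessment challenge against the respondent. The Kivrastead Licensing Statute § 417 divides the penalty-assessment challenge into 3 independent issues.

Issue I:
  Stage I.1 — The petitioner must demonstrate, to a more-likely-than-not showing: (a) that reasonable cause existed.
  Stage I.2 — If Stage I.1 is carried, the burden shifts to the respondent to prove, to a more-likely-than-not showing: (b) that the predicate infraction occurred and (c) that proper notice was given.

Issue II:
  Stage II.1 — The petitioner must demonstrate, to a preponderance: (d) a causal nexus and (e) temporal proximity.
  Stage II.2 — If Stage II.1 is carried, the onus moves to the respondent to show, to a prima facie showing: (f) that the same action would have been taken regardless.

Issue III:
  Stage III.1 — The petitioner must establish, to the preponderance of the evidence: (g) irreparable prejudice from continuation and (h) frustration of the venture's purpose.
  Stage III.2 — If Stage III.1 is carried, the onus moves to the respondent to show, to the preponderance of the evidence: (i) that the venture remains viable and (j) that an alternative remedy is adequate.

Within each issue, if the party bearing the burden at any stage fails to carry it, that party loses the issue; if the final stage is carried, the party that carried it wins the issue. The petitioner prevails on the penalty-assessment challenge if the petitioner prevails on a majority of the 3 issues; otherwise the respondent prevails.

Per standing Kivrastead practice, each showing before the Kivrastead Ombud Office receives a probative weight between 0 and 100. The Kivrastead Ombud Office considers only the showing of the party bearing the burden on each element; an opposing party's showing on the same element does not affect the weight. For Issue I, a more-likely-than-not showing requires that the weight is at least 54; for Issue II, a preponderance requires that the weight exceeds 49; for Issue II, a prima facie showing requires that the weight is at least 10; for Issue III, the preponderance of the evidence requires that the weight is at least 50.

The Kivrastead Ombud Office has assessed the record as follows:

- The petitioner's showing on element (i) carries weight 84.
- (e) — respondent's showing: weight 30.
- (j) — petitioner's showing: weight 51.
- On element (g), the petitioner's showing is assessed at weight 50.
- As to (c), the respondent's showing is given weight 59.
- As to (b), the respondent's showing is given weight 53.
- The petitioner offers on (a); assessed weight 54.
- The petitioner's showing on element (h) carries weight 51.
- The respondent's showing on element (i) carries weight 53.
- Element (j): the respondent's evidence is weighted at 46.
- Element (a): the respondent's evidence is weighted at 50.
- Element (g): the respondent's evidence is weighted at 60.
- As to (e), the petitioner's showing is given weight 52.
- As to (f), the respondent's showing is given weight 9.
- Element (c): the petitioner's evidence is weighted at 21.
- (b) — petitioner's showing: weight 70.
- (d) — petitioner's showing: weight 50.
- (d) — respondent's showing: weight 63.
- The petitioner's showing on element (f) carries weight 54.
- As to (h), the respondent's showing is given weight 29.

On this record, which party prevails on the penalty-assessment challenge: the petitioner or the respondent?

— Issue I —
Stage I.1 (petitioner, a more-likely-than-not showing, weight is at least 54): (a) 54 (respondent's 50 disregarded) ≥ 54 — meets.
  The petitioner carries Stage I.1; the respondent now bears the burden.
Stage I.2 (respondent, a more-likely-than-not showing, weight is at least 54): (b) 53 (petitioner's 70 disregarded) < 54 — fails; (c) 59 (petitioner's 21 disregarded) ≥ 54 — meets.
  Not every element is met, so the respondent fails to carry Stage I.2.
So the petitioner prevails on this issue.
— Issue II —
At Stage II.1 the petitioner must meet a preponderance (weight exceeds 49): on (d) the weight is 50 (the respondent's 63 is given no effect), > 49, so (d) meets the standard; on (e) the weight is 52 (the respondent's 30 is given no effect), > 49, so (e) meets the standard.
  All elements met. The burden passes to the respondent.
At Stage II.2 the respondent must meet a prima facie showing (weight is at least 10): on (f) the weight is 9 (the petitioner's 54 is given no effect), < 10, so (f) does not meet the standard.
  Stage II.2 not carried; the respondent fails its burden.
So the petitioner prevails on this issue.
— Issue III —
Stage III.1 (petitioner, the preponderance of the evidence, weight is at least 50): (g) 50 (respondent's 60 disregarded) ≥ 50 — meets; (h) 51 (respondent's 29 disregarded) ≥ 50 — meets.
  Stage III.1 carried; the burden shifts to the respondent.
Stage III.2 (respondent, the preponderance of the evidence, weight is at least 50): (i) 53 (petitioner's 84 disregarded) ≥ 50 — meets; (j) 46 (petitioner's 51 disregarded) < 50 — fails.
  The respondent does not carry Stage III.2.
The petitioner prevails on this issue.
Per-issue: Issue I → petitioner; Issue II → petitioner; Issue III → petitioner. The petitioner must prevail on a majority of issues; overall, the petitioner prevails.

petitioner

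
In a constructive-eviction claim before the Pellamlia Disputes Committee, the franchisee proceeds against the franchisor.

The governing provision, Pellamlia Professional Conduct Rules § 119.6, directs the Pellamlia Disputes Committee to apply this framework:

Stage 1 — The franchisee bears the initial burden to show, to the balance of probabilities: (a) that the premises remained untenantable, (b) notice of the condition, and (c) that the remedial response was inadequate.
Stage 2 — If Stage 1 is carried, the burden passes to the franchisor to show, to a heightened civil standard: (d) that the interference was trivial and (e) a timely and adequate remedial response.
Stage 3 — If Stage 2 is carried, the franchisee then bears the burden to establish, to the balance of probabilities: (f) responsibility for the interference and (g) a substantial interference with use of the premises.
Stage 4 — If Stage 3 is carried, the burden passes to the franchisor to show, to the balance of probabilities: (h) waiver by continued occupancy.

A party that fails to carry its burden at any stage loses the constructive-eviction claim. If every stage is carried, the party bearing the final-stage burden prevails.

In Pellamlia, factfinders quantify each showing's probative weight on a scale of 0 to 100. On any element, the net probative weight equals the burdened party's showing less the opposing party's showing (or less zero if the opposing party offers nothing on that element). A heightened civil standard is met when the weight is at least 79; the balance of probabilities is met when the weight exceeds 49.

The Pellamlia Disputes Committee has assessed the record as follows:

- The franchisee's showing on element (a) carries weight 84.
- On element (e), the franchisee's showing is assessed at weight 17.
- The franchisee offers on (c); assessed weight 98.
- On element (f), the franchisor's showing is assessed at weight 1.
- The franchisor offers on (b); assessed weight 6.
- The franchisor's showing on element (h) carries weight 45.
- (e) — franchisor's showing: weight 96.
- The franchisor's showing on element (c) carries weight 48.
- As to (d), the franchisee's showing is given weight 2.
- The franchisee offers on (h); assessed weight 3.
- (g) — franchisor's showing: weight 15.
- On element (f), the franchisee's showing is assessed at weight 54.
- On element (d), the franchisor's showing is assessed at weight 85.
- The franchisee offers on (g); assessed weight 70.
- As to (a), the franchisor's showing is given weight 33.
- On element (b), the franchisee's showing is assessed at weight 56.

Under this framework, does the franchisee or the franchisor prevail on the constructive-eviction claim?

franchisee

Stage 1 — burden on franchisee; standard: the balance of probabilities (weight exceeds 49).
    (a): 84 − 33 = 51 > 49 [met]
    (b): 56 − 6 = 50 > 49 [met]
    (c): 98 − 48 = 50 > 49 [met]
  Stage 1 is satisfied; the onus moves to the franchisor.
Stage 2 — burden on franchisor; standard: a heightened civil standard (weight is at least 79).
    (d): 85 − 2 = 83 ≥ 79 [met]
    (e): 96 − 17 = 79 ≥ 79 [met]
  All elements met. The burden passes to the franchisee.
Stage 3 — burden on franchisee; standard: the balance of probabilities (weight exceeds 49).
    (f): 54 − 1 = 53 > 49 [met]
    (g): 70 − 15 = 55 > 49 [met]
  Stage 3 is satisfied; the onus moves to the franchisor.
Stage 4 — burden on franchisor; standard: the balance of probabilities (weight exceeds 49).
    (h): 45 − 3 = 42 ≤ 49 [not met]
  The franchisor does not carry Stage 4.
The franchisee prevails.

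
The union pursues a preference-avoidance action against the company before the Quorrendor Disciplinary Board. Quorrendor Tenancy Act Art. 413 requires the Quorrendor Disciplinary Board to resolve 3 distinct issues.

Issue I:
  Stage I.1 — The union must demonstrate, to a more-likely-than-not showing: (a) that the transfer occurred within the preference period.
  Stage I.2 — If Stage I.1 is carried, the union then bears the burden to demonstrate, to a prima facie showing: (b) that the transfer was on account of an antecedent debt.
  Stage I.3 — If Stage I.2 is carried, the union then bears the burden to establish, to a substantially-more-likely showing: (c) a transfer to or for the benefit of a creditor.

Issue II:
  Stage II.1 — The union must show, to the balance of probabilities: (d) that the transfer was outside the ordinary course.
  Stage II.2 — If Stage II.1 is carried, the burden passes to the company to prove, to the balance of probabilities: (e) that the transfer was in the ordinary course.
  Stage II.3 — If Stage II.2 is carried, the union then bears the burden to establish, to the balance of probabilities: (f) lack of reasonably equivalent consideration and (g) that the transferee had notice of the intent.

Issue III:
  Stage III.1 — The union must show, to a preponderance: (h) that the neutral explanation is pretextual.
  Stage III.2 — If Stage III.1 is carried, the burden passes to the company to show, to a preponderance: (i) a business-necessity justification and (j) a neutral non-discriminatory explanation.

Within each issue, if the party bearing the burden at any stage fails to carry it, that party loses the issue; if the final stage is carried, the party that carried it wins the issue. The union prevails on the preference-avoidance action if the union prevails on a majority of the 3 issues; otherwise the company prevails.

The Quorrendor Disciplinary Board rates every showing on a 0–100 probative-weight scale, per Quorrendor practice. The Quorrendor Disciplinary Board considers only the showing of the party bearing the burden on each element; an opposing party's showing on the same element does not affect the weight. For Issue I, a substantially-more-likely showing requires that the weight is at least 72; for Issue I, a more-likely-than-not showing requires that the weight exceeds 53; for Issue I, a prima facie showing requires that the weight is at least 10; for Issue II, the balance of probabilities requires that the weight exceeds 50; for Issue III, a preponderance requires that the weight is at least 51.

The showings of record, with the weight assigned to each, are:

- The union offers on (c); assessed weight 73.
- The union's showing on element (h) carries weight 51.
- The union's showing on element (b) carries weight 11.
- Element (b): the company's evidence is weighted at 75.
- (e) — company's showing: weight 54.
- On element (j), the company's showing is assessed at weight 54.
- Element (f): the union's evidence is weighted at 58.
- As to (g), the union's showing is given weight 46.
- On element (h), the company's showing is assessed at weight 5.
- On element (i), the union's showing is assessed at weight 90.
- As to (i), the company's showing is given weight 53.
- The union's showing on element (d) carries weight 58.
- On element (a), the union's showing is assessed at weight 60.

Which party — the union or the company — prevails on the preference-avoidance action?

— Issue I —
Stage I.1 — burden on union; standard: a more-likely-than-not showing (weight exceeds 53).
    (a): 60 > 53 [met]
  Stage I.1 carried; the burden remains with the union.
Stage I.2 — burden on union; standard: a prima facie showing (weight is at least 10).
    (b): 11 (company's 75 disregarded) ≥ 10 [met]
  All elements met. The union retains the burden for Stage I.3.
Stage I.3 — burden on union; standard: a substantially-more-likely showing (weight is at least 72).
    (c): 73 ≥ 72 [met]
  All elements met at the final stage.
Every stage carried; the union prevails on this issue.
— Issue II —
Stage II.1 — burden on union; standard: the balance of probabilities (weight exceeds 50).
    (d): 58 > 50 [met]
  Stage II.1 is satisfied; the onus moves to the company.
Stage II.2 — burden on company; standard: the balance of probabilities (weight exceeds 50).
    (e): 54 > 50 [met]
  Stage II.2 carried; the burden shifts to the union.
Stage II.3 — burden on union; standard: the balance of probabilities (weight exceeds 50).
    (f): 58 > 50 [met]
    (g): 46 ≤ 50 [not met]
  Not every element is met, so the union fails to carry Stage II.3.
The company prevails on this issue.
— Issue III —
Stage III.1 (union, a preponderance, weight is at least 51): (h) 51 (company's 5 disregarded) ≥ 51 — meets.
  The union carries Stage III.1; the company now bears the burden.
Stage III.2 (company, a preponderance, weight is at least 51): (i) 53 (union's 90 disregarded) ≥ 51 — meets; (j) 54 ≥ 51 — meets.
  The company carries the last stage.
Every stage carried; the company prevails on this issue.
Per-issue: Issue I → union; Issue II → company; Issue III → company. The union must prevail on a majority of issues; overall, the company prevails.

company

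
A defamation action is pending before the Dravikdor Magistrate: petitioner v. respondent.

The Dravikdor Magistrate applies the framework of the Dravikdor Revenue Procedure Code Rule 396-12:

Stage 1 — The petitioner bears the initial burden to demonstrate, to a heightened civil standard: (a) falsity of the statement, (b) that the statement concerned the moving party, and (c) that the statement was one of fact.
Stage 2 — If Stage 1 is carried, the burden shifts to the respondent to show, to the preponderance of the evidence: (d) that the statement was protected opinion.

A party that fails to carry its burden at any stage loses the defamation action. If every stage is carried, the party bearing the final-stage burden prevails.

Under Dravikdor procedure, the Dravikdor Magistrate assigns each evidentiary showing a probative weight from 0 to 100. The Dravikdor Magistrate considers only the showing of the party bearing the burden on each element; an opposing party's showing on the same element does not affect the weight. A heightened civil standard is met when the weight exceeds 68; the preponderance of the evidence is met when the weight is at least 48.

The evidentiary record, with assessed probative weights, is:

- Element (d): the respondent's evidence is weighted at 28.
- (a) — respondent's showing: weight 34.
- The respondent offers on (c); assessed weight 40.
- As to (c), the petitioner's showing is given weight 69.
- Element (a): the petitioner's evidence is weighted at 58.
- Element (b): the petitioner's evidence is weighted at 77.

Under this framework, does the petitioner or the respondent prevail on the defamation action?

Stage 1 — burden on petitioner; standard: a heightened civil standard (weight exceeds 68).
    (a): 58 (respondent's 34 disregarded) ≤ 68 [not met]
    (b): 77 > 68 [met]
    (c): 69 (respondent's 40 disregarded) > 68 [met]
  The petitioner does not carry Stage 1.
The respondent prevails.

respondent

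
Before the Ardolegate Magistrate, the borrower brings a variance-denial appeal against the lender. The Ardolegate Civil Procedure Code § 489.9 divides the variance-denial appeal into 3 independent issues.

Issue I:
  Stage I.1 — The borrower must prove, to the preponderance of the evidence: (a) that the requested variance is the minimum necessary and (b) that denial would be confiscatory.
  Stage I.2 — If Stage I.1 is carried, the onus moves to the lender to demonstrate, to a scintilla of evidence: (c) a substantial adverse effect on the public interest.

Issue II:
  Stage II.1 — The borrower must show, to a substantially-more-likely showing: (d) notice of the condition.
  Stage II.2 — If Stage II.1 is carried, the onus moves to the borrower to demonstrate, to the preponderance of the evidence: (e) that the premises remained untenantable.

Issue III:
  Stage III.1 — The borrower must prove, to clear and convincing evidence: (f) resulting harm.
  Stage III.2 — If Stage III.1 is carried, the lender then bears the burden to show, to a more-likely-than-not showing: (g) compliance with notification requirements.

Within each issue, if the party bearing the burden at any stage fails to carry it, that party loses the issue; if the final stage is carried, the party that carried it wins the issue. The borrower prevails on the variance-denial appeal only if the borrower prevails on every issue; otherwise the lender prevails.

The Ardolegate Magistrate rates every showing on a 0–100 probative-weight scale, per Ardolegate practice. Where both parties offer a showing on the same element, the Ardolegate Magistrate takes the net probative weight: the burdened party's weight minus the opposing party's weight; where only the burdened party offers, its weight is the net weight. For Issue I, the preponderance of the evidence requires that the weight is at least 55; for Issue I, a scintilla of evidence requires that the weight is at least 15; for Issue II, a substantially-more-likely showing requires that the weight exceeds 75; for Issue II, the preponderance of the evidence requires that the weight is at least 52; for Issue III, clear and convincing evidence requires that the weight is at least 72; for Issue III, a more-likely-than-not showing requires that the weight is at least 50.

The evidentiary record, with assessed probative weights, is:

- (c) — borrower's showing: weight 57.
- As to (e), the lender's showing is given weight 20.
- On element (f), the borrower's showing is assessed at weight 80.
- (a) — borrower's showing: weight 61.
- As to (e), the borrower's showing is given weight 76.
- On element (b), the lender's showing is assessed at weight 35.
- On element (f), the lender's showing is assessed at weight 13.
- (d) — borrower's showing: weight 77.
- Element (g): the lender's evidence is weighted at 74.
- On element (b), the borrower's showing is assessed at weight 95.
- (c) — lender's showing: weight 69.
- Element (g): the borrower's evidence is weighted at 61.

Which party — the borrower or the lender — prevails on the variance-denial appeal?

lender

— Issue I —
Stage I.1 — burden on borrower; standard: the preponderance of the evidence (weight is at least 55).
    (a): 61 ≥ 55 [met]
    (b): 95 − 35 = 60 ≥ 55 [met]
  Stage I.1 carried; the burden shifts to the lender.
Stage I.2 — burden on lender; standard: a scintilla of evidence (weight is at least 15).
    (c): 69 − 57 = 12 < 15 [not met]
  Not every element is met, so the lender fails to carry Stage I.2.
The borrower prevails on this issue.
— Issue II —
Stage II.1 — burden on borrower; standard: a substantially-more-likely showing (weight exceeds 75).
    (d): 77 > 75 [met]
  Stage II.1 is satisfied; the borrower continues to bear the burden.
Stage II.2 — burden on borrower; standard: the preponderance of the evidence (weight is at least 52).
    (e): 76 − 20 = 56 ≥ 52 [met]
  All elements met at the final stage.
With every stage satisfied, the borrower prevails on this issue.
— Issue III —
Stage III.1 — burden on borrower; standard: clear and convincing evidence (weight is at least 72).
    (f): 80 − 13 = 67 < 72 [not met]
  Not every element is met, so the borrower fails to carry Stage III.1.
The lender prevails on this issue.
Per-issue: Issue I → borrower; Issue II → borrower; Issue III → lender. The borrower must prevail on every issue; overall, the lender prevails.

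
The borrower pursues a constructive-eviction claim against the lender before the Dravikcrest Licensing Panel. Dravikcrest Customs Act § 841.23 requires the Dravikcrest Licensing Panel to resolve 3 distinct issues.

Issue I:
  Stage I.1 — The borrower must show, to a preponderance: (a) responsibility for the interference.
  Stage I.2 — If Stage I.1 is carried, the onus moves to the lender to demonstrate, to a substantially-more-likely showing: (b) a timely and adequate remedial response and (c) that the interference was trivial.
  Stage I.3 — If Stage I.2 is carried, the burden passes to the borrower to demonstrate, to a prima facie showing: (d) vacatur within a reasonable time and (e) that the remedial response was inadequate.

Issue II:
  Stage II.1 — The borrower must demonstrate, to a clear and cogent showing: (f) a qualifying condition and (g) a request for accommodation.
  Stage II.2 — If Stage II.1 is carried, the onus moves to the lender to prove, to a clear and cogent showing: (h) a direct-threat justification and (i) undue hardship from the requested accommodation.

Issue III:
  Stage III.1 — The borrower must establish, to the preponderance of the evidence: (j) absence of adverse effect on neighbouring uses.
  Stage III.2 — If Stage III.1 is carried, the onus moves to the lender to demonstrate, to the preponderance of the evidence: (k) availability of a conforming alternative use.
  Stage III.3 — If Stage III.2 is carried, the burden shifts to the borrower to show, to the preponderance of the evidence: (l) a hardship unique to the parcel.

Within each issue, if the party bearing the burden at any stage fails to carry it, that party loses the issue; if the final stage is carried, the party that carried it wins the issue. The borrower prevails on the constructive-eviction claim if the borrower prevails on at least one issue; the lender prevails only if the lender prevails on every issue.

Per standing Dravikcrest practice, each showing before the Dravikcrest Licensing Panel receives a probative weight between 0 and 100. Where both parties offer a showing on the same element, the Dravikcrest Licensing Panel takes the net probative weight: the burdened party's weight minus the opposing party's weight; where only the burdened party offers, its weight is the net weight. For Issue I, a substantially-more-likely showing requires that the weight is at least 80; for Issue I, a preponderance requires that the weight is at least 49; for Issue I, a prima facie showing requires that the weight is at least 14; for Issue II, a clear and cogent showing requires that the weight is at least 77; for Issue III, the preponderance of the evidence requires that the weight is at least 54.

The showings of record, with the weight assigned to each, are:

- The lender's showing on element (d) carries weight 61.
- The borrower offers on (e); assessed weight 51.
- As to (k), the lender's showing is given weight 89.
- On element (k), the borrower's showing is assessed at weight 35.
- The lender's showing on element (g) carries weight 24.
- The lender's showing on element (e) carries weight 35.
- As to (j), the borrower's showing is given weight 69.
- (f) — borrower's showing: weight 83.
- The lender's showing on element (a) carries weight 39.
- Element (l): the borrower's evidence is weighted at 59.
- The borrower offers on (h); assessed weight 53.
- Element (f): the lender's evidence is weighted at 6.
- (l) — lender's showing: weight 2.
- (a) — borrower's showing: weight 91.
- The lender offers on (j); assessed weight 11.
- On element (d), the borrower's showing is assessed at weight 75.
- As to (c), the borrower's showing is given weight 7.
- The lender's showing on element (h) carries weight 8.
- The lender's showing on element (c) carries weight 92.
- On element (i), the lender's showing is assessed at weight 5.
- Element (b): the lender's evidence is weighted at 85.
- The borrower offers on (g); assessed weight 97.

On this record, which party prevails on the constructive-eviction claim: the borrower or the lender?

— Issue I —
Stage I.1 — burden on borrower; standard: a preponderance (weight is at least 49).
    (a): 91 − 39 = 52 ≥ 49 [met]
  The borrower carries Stage I.1; the lender now bears the burden.
Stage I.2 — burden on lender; standard: a substantially-more-likely showing (weight is at least 80).
    (b): 85 ≥ 80 [met]
    (c): 92 − 7 = 85 ≥ 80 [met]
  The lender carries Stage I.2; the borrower now bears the burden.
Stage I.3 — burden on borrower; standard: a prima facie showing (weight is at least 14).
    (d): 75 − 61 = 14 ≥ 14 [met]
    (e): 51 − 35 = 16 ≥ 14 [met]
  All elements met at the final stage.
Every stage carried; the borrower prevails on this issue.
— Issue II —
Stage II.1 — burden on borrower; standard: a clear and cogent showing (weight is at least 77).
    (f): 83 − 6 = 77 ≥ 77 [met]
    (g): 97 − 24 = 73 < 77 [not met]
  Not every element is met, so the borrower fails to carry Stage II.1.
The lender prevails on this issue.
— Issue III —
At Stage III.1 the borrower must meet the preponderance of the evidence (weight is at least 54): on (j) the weight is 69 less the opposing 11 gives net 58, which does reach 54, so (j) meets the standard.
  Stage III.1 is satisfied; the onus moves to the lender.
At Stage III.2 the lender must meet the preponderance of the evidence (weight is at least 54): on (k) the weight is 89 less the opposing 35 gives net 54, ≥ 54, so (k) meets the standard.
  The lender carries Stage III.2; the borrower now bears the burden.
At Stage III.3 the borrower must meet the preponderance of the evidence (weight is at least 54): on (l) the weight is 59 less the opposing 2 gives net 57, ≥ 54, so (l) meets the standard.
  Stage III.3 carried; the final stage is satisfied.
Every stage carried; the borrower prevails on this issue.
Per-issue: Issue I → borrower; Issue II → lender; Issue III → borrower. The borrower must prevail on at least one issue; overall, the borrower prevails.

borrower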